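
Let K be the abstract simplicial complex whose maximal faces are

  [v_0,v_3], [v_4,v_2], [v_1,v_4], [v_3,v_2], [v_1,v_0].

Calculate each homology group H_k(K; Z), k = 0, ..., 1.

Take the total order v_0 < v_1 < v_2 < v_3 < v_4 on the vertex set. Then K (dimension 1) consists of the simplices:

  0-simplices (5): [v_0], [v_1], [v_2], [v_3], [v_4]
  1-simplices (5): [v_0,v_1], [v_0,v_3], [v_1,v_4], [v_2,v_3], [v_2,v_4]

so the chain groups are C_0 ≅ Z^5, C_1 ≅ Z^5.

∂_1: C_1 → C_0 sends each edge [p,q] (with p < q) to q − p. For instance
  ∂[v_2,v_3] = [v_3] − [v_2].
The resulting 5×5 matrix has rank 4, and its Smith normal form has invariant factors (1,1,1,1).

Computing H_k = (kernel of ∂_k) / (image of ∂_{k+1}):

  H_0: rank C_0 − rank ∂_1 = 5 − 4 = 1, and the invariant factors of ∂_1 are all 1, so H_0 = Z.
  H_1: rank ker ∂_1 − rank ∂_2 = (5 − 4) − 0 = 1, and there is no ∂_2, so H_1 = Z.

As a check, the Euler characteristic is 5 − 5 = 0, which agrees with 1 − 1 = 0.

H_0 = Z,  H_1 = Z.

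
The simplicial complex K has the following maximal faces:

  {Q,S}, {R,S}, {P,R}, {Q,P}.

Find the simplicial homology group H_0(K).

H_0 = Z.

We work with the vertex ordering P < Q < R < S. The simplices of K, each written with vertices in increasing order, are:

  0-simplices (4): P, Q, R, S
  1-simplices (4): PQ, PR, QS, RS

Hence C_0 ≅ Z^4, C_1 ≅ Z^4.

Boundary ∂_1: C_1 → C_0 sends each edge [p,q] (with p < q) to q − p. For instance
  ∂PR = R − P.
The 4×4 boundary matrix has rank 3 and Smith normal form diag(1,1,1).

Computing H_k = (kernel of ∂_k) / (image of ∂_{k+1}):

  H_0: rank C_0 − rank ∂_1 = 4 − 3 = 1, and the invariant factors of ∂_1 are all 1, so H_0 ≅ Z.

(K is a triangulation of the circle S^1.)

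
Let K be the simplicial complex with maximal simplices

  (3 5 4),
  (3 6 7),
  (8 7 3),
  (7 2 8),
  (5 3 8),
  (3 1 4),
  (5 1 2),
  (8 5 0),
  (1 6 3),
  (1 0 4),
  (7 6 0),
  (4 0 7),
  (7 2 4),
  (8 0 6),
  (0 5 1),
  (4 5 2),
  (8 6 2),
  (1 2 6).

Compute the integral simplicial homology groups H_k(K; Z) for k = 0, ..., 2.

H_0 = Z,  H_1 = Z ⊕ Z/2Z,  H_2 = 0.

Fix the vertex order 0 < 1 < 2 < 3 < 4 < 5 < 6 < 7 < 8 and write every simplex with vertices in increasing order. Then dim K = 2 and the simplices of K are:

  0-simplices (9): [0], [1], [2], [3], [4], [5], [6], [7], [8]
  1-simplices (27): (27 of them)
  2-simplices (18): [0,1,4], [0,1,5], [0,4,7], [0,5,8], [0,6,7], [0,6,8], [1,2,5], [1,2,6], [1,3,4], [1,3,6], [2,4,5], [2,4,7], [2,6,8], [2,7,8], [3,4,5], [3,5,8], [3,6,7], [3,7,8]

giving chain groups C_0 ≅ Z^9, C_1 ≅ Z^27, C_2 ≅ Z^18.

The boundary map ∂_1: C_1 → C_0 is given by ∂[p,q] = [q] − [p].
The resulting 9×27 matrix has rank 8, and its Smith normal form has invariant factors (1,1,1,1,1,1,1,1).

∂_2: C_2 → C_1 maps a triangle to the signed sum of its edges. For instance
  ∂[0,4,7] = [4,7] − [0,7] + [0,4],
  ∂[1,3,6] = [3,6] − [1,6] + [1,3].
The 27×18 boundary matrix has rank 18 and Smith normal form diag(1,1,1,1,1,1,1,1,1,1,1,1,1,1,1,1,1,2).

From H_k ≅ ker(∂_k) / im(∂_{k+1}) we obtain:

  H_0: rank C_0 − rank ∂_1 = 9 − 8 = 1, and the invariant factors of ∂_1 are all 1, so H_0 ≅ Z.
  H_1: rank ker ∂_1 − rank ∂_2 = (27 − 8) − 18 = 1, and ∂_2 has invariant factor 2 > 1, so H_1 ≅ Z ⊕ Z/2Z.
  H_2: rank ker ∂_2 − rank ∂_3 = (18 − 18) − 0 = 0, and there is no ∂_3, so H_2 ≅ 0.

As a check, the Euler characteristic is 9 − 27 + 18 = 0, which agrees with 1 − 1 + 0 = 0.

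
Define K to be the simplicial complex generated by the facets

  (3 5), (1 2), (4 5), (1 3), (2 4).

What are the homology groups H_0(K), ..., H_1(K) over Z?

Fix the vertex order 1 < 2 < 3 < 4 < 5 and write every simplex with vertices in increasing order. Then dim K = 1 and the simplices of K are:

  0-simplices (5): [1], [2], [3], [4], [5]
  1-simplices (5): [1,2], [1,3], [2,4], [3,5], [4,5]

giving chain groups C_0 ≅ Z^5, C_1 ≅ Z^5.

Boundary ∂_1: C_1 → C_0 maps an edge to its endpoints' difference, ∂[p,q] = q − p. For instance
  ∂[1,2] = [2] − [1].
As a 5×5 matrix over Z this has rank 4, with invariant factors (1,1,1,1).

Reading off H_k = ker ∂_k / im ∂_{k+1}:

  H_0: rank C_0 − rank ∂_1 = 5 − 4 = 1, and the invariant factors of ∂_1 are all 1, so H_0 ≅ Z.
  H_1: rank ker ∂_1 − rank ∂_2 = (5 − 4) − 0 = 1, and there is no ∂_2, so H_1 ≅ Z.

(K is a triangulation of the circle S^1.)

H_0 ≅ Z,  H_1 ≅ Z.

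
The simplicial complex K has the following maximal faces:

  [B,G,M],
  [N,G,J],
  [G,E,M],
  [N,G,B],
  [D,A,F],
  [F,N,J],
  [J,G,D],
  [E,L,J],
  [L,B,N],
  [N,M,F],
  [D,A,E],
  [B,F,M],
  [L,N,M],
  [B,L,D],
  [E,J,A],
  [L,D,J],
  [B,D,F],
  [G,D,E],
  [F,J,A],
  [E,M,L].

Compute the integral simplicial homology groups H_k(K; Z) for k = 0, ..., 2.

H_0 = Z,  H_1 = Z × Z/2,  H_2 = 0.

Take the total order A < B < D < E < F < G < J < L < M < N on the vertex set. Then K (dimension 2) consists of the simplices:

  0-simplices (10): A, B, D, E, F, G, J, L, M, N
  1-simplices (30): AD, AE, AF, AJ, BD, BF, BG, BL, BM, BN, DE, DF, DG, DJ, DL, EG, EJ, EL, EM, FJ, FM, FN, GJ, GM, GN, JL, JN, LM, LN, MN
  2-simplices (20): ADE, ADF, AEJ, AFJ, BDF, BDL, BFM, BGM, BGN, BLN, DEG, DGJ, DJL, EGM, EJL, ELM, FJN, FMN, GJN, LMN

Hence C_0 ≅ Z^10, C_1 ≅ Z^30, C_2 ≅ Z^20.

∂_1: C_1 → C_0 is given by ∂[p,q] = [q] − [p]. For instance
  ∂AF = F − A.
This gives a 10×30 integer matrix of rank 9; reducing to Smith normal form yields diagonal entries (1,1,1,1,1,1,1,1,1).

Boundary ∂_2: C_2 → C_1 acts by ∂[p,q,r] = [q,r] − [p,r] + [p,q]. For instance
  ∂GJN = JN − GN + GJ,
  ∂EGM = GM − EM + EG.
The resulting 30×20 matrix has rank 20, and its Smith normal form has invariant factors (1,1,1,1,1,1,1,1,1,1,1,1,1,1,1,1,1,1,1,2).

Now H_k = ker ∂_k / im ∂_{k+1}, so:

  H_0: rank C_0 − rank ∂_1 = 10 − 9 = 1, and the invariant factors of ∂_1 are all 1, so H_0 = Z.
  H_1: rank ker ∂_1 − rank ∂_2 = (30 − 9) − 20 = 1, and ∂_2 has invariant factor 2 > 1, so H_1 = Z × Z/2.
  H_2: rank ker ∂_2 − rank ∂_3 = (20 − 20) − 0 = 0, and there is no ∂_3, so H_2 = 0.

As a check, the Euler characteristic is 10 − 30 + 20 = 0, which agrees with 1 − 1 + 0 = 0.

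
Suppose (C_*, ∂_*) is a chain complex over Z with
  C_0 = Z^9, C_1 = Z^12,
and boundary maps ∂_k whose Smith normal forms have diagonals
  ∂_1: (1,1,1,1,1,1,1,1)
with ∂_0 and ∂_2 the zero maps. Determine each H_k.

H_0: b_0 = 9 − 0 − 8 = 1; torsion from ∂_1 factors > 1: none. So H_0 = Z.
H_1: b_1 = 12 − 8 − 0 = 4; torsion from ∂_2 factors > 1: none. So H_1 = Z^4.

H_0 = Z,  H_1 = Z^4.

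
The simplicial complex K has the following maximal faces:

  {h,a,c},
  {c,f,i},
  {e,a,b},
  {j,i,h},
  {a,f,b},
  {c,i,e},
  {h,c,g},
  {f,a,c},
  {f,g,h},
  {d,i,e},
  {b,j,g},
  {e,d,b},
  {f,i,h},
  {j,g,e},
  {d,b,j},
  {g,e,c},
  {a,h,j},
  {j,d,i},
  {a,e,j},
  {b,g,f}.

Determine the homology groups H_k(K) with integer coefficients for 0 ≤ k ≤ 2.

H_0 ≅ Z,  H_1 ≅ Z ⊕ Z/2,  H_2 = 0.

Take the total order a < b < c < d < e < f < g < h < i < j on the vertex set. Then K (dimension 2) consists of the simplices:

  0-simplices (10): a, b, c, d, e, f, g, h, i, j
  1-simplices (30): ab, ac, ae, af, ah, aj, bd, be, bf, bg, bj, ce, cf, cg, ch, ci, de, di, dj, eg, ei, ej, fg, fh, fi, gh, gj, hi, hj, ij
  2-simplices (20): abe, abf, acf, ach, aej, ahj, bde, bdj, bfg, bgj, ceg, cei, cfi, cgh, dei, dij, egj, fgh, fhi, hij

Hence C_0 ≅ Z^10, C_1 ≅ Z^30, C_2 ≅ Z^20.

Boundary ∂_1: C_1 → C_0 is given by ∂[p,q] = [q] − [p].
As a 10×30 matrix over Z this has rank 9, with invariant factors (1,1,1,1,1,1,1,1,1).

The boundary map ∂_2: C_2 → C_1 sends each 2-simplex [p,q,r] to [q,r] − [p,r] + [p,q]. For instance
  ∂aej = ej − aj + ae,
  ∂ahj = hj − aj + ah.
This gives a 30×20 integer matrix of rank 20; reducing to Smith normal form yields diagonal entries (1,1,1,1,1,1,1,1,1,1,1,1,1,1,1,1,1,1,1,2).

Reading off H_k = ker ∂_k / im ∂_{k+1}:

  H_0: rank C_0 − rank ∂_1 = 10 − 9 = 1, and the invariant factors of ∂_1 are all 1, so H_0 ≅ Z.
  H_1: rank ker ∂_1 − rank ∂_2 = (30 − 9) − 20 = 1, and ∂_2 has invariant factor 2 > 1, so H_1 ≅ Z ⊕ Z/2.
  H_2: rank ker ∂_2 − rank ∂_3 = (20 − 20) − 0 = 0, and there is no ∂_3, so H_2 ≅ 0.

(K is a triangulation of the Klein bottle.)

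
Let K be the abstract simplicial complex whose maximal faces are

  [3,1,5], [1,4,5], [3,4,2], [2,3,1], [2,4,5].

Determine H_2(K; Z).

K has 5 vertices, 10 edges, 5 triangles.
rank ∂_2 = 5, rank ∂_3 = 0 ⇒ b_2 = 5 − 5 − 0 = 0. So H_2 = 0.

H_2 ≅ 0.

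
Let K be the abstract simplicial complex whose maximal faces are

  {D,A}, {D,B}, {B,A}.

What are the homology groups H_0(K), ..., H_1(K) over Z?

We work with the vertex ordering A < B < D. The simplices of K, each written with vertices in increasing order, are:

  0-simplices (3): A, B, D
  1-simplices (3): AB, AD, BD

Hence C_0 ≅ Z^3, C_1 ≅ Z^3.

Boundary ∂_1: C_1 → C_0 maps an edge to its endpoints' difference, ∂[p,q] = q − p.
The resulting 3×3 matrix has rank 2, and its Smith normal form has invariant factors (1,1).

Reading off H_k = ker ∂_k / im ∂_{k+1}:

  H_0: rank C_0 − rank ∂_1 = 3 − 2 = 1, and the invariant factors of ∂_1 are all 1, so H_0 ≅ Z.
  H_1: rank ker ∂_1 − rank ∂_2 = (3 − 2) − 0 = 1, and there is no ∂_2, so H_1 ≅ Z.

H_0 = Z,  H_1 = Z.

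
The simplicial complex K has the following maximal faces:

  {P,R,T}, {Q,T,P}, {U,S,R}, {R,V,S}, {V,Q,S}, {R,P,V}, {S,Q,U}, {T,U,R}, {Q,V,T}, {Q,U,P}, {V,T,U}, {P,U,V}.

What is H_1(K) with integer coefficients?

H_1 ≅ Z/2.

Order the vertices as P < Q < R < S < T < U < V. Listing each simplex with vertices in this order, K has dimension 2 with simplices:

  0-simplices (7): P, Q, R, S, T, U, V
  1-simplices (18): PQ, PR, PT, PU, PV, QS, QT, QU, QV, RS, RT, RU, RV, SU, SV, TU, TV, UV
  2-simplices (12): PQT, PQU, PRT, PRV, PUV, QSU, QSV, QTV, RSU, RSV, RTU, TUV

Hence C_0 ≅ Z^7, C_1 ≅ Z^18, C_2 ≅ Z^12.

Boundary ∂_1: C_1 → C_0 is given by ∂[p,q] = [q] − [p].
The resulting 7×18 matrix has rank 6, and its Smith normal form has invariant factors (1,1,1,1,1,1).

Boundary ∂_2: C_2 → C_1 acts by ∂[p,q,r] = [q,r] − [p,r] + [p,q]. For instance
  ∂QTV = TV − QV + QT,
  ∂RSV = SV − RV + RS.
This gives a 18×12 integer matrix of rank 12; reducing to Smith normal form yields diagonal entries (1,1,1,1,1,1,1,1,1,1,1,2).

Computing H_k = (kernel of ∂_k) / (image of ∂_{k+1}):

  H_1: rank ker ∂_1 − rank ∂_2 = (18 − 6) − 12 = 0, and ∂_2 has invariant factor 2 > 1, so H_1 ≅ Z/2.

(K is a triangulation of the real projective plane RP^2.)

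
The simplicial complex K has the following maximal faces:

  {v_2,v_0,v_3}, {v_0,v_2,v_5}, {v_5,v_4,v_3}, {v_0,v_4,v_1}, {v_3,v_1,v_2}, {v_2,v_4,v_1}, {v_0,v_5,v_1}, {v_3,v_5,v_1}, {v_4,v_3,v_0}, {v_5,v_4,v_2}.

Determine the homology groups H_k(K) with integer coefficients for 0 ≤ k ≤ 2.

H_0 = Z,  H_1 = Z/2,  H_2 = 0.

Take the total order v_0 < v_1 < v_2 < v_3 < v_4 < v_5 on the vertex set. Then K (dimension 2) consists of the simplices:

  0-simplices (6): [v_0], [v_1], [v_2], [v_3], [v_4], [v_5]
  1-simplices (15): (15 of them)
  2-simplices (10): [v_0,v_1,v_4], [v_0,v_1,v_5], [v_0,v_2,v_3], [v_0,v_2,v_5], [v_0,v_3,v_4], [v_1,v_2,v_3], [v_1,v_2,v_4], [v_1,v_3,v_5], [v_2,v_4,v_5], [v_3,v_4,v_5]

so the chain groups are C_0 ≅ Z^6, C_1 ≅ Z^15, C_2 ≅ Z^10.

The boundary map ∂_1: C_1 → C_0 sends each edge [p,q] (with p < q) to q − p.
The resulting 6×15 matrix has rank 5, and its Smith normal form has invariant factors (1,1,1,1,1).

The boundary map ∂_2: C_2 → C_1 maps a triangle to the signed sum of its edges. For instance
  ∂[v_3,v_4,v_5] = [v_4,v_5] − [v_3,v_5] + [v_3,v_4],
  ∂[v_1,v_2,v_3] = [v_2,v_3] − [v_1,v_3] + [v_1,v_2].
This gives a 15×10 integer matrix of rank 10; reducing to Smith normal form yields diagonal entries (1,1,1,1,1,1,1,1,1,2).

Computing H_k = (kernel of ∂_k) / (image of ∂_{k+1}):

  H_0: rank C_0 − rank ∂_1 = 6 − 5 = 1, and the invariant factors of ∂_1 are all 1, so H_0 = Z.
  H_1: rank ker ∂_1 − rank ∂_2 = (15 − 5) − 10 = 0, and ∂_2 has invariant factor 2 > 1, so H_1 = Z/2.
  H_2: rank ker ∂_2 − rank ∂_3 = (10 − 10) − 0 = 0, and there is no ∂_3, so H_2 = 0.

As a check, the Euler characteristic is 6 − 15 + 10 = 1, which agrees with 1 − 0 + 0 = 1.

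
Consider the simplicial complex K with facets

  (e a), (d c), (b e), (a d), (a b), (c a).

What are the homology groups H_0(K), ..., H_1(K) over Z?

H_0 = Z,  H_1 = Z^2.

Fix the vertex order a < b < c < d < e and write every simplex with vertices in increasing order. Then dim K = 1 and the simplices of K are:

  0-simplices (5): a, b, c, d, e
  1-simplices (6): ab, ac, ad, ae, be, cd

Hence C_0 ≅ Z^5, C_1 ≅ Z^6.

The boundary map ∂_1: C_1 → C_0 is given by ∂[p,q] = [q] − [p]. For instance
  ∂ae = e − a.
As a 5×6 matrix over Z this has rank 4, with invariant factors (1,1,1,1).

Now H_k = ker ∂_k / im ∂_{k+1}, so:

  H_0: rank C_0 − rank ∂_1 = 5 − 4 = 1, and the invariant factors of ∂_1 are all 1, so H_0 ≅ Z.
  H_1: rank ker ∂_1 − rank ∂_2 = (6 − 4) − 0 = 2, and there is no ∂_2, so H_1 ≅ Z^2.

As a check, the Euler characteristic is 5 − 6 = -1, which agrees with 1 − 2 = -1.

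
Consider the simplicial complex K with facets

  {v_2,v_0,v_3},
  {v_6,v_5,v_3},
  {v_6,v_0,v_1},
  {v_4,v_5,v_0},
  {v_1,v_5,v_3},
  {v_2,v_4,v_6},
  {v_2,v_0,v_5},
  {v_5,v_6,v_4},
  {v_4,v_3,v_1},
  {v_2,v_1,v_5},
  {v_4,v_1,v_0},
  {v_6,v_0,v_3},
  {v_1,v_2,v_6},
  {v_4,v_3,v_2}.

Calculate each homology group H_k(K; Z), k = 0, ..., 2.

Take the total order v_0 < v_1 < v_2 < v_3 < v_4 < v_5 < v_6 on the vertex set. Then K (dimension 2) consists of the simplices:

  0-simplices (7): [v_0], [v_1], [v_2], [v_3], [v_4], [v_5], [v_6]
  1-simplices (21): (21 of them)
  2-simplices (14): (14 of them)

giving chain groups C_0 ≅ Z^7, C_1 ≅ Z^21, C_2 ≅ Z^14.

The boundary map ∂_1: C_1 → C_0 maps an edge to its endpoints' difference, ∂[p,q] = q − p. For instance
  ∂[v_1,v_2] = [v_2] − [v_1].
The resulting 7×21 matrix has rank 6, and its Smith normal form has invariant factors (1,1,1,1,1,1).

The boundary map ∂_2: C_2 → C_1 acts by ∂[p,q,r] = [q,r] − [p,r] + [p,q]. For instance
  ∂[v_1,v_2,v_6] = [v_2,v_6] − [v_1,v_6] + [v_1,v_2],
  ∂[v_2,v_4,v_6] = [v_4,v_6] − [v_2,v_6] + [v_2,v_4].
The resulting 21×14 matrix has rank 13, and its Smith normal form has invariant factors (1,1,1,1,1,1,1,1,1,1,1,1,1).

Computing H_k = (kernel of ∂_k) / (image of ∂_{k+1}):

  H_0: rank C_0 − rank ∂_1 = 7 − 6 = 1, and the invariant factors of ∂_1 are all 1, so H_0 = Z.
  H_1: rank ker ∂_1 − rank ∂_2 = (21 − 6) − 13 = 2, and the invariant factors of ∂_2 are all 1, so H_1 = Z^2.
  H_2: rank ker ∂_2 − rank ∂_3 = (14 − 13) − 0 = 1, and there is no ∂_3, so H_2 = Z.

As a check, the Euler characteristic is 7 − 21 + 14 = 0, which agrees with 1 − 2 + 1 = 0.
(K is a triangulation of the torus T^2.)

H_0 = Z,  H_1 = Z^2,  H_2 = Z.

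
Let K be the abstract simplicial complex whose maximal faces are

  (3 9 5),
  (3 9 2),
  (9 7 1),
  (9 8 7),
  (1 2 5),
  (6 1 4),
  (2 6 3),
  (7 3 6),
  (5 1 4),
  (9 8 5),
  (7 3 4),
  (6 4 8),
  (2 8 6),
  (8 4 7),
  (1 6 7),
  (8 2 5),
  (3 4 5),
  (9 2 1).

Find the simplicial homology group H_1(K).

H_1 ≅ Z × Z/2.

Order the vertices as 1 < 2 < 3 < 4 < 5 < 6 < 7 < 8 < 9. Listing each simplex with vertices in this order, K has dimension 2 with simplices:

  0-simplices (9): [1], [2], [3], [4], [5], [6], [7], [8], [9]
  1-simplices (27): (27 of them)
  2-simplices (18): [1,2,5], [1,2,9], [1,4,5], [1,4,6], [1,6,7], [1,7,9], [2,3,6], [2,3,9], [2,5,8], [2,6,8], [3,4,5], [3,4,7], [3,5,9], [3,6,7], [4,6,8], [4,7,8], [5,8,9], [7,8,9]

Hence C_0 ≅ Z^9, C_1 ≅ Z^27, C_2 ≅ Z^18.

Boundary ∂_1: C_1 → C_0 maps an edge to its endpoints' difference, ∂[p,q] = q − p. For instance
  ∂[4,8] = [8] − [4].
The resulting 9×27 matrix has rank 8, and its Smith normal form has invariant factors (1,1,1,1,1,1,1,1).

The boundary map ∂_2: C_2 → C_1 maps a triangle to the signed sum of its edges. For instance
  ∂[3,4,5] = [4,5] − [3,5] + [3,4],
  ∂[3,6,7] = [6,7] − [3,7] + [3,6].
This gives a 27×18 integer matrix of rank 18; reducing to Smith normal form yields diagonal entries (1,1,1,1,1,1,1,1,1,1,1,1,1,1,1,1,1,2).

Computing H_k = (kernel of ∂_k) / (image of ∂_{k+1}):

  H_1: rank ker ∂_1 − rank ∂_2 = (27 − 8) − 18 = 1, and ∂_2 has invariant factor 2 > 1, so H_1 ≅ Z × Z/2.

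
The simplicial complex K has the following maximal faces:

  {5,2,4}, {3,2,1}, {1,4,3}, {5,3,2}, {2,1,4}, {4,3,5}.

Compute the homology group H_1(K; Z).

H_1 ≅ 0.

We work with the vertex ordering 1 < 2 < 3 < 4 < 5. The simplices of K, each written with vertices in increasing order, are:

  0-simplices (5): [1], [2], [3], [4], [5]
  1-simplices (9): [1,2], [1,3], [1,4], [2,3], [2,4], [2,5], [3,4], [3,5], [4,5]
  2-simplices (6): [1,2,3], [1,2,4], [1,3,4], [2,3,5], [2,4,5], [3,4,5]

so the chain groups are C_0 ≅ Z^5, C_1 ≅ Z^9, C_2 ≅ Z^6.

∂_1: C_1 → C_0 sends each edge [p,q] (with p < q) to q − p. For instance
  ∂[3,5] = [5] − [3].
This gives a 5×9 integer matrix of rank 4; reducing to Smith normal form yields diagonal entries (1,1,1,1).

Boundary ∂_2: C_2 → C_1 acts by ∂[p,q,r] = [q,r] − [p,r] + [p,q]. For instance
  ∂[1,3,4] = [3,4] − [1,4] + [1,3],
  ∂[2,3,5] = [3,5] − [2,5] + [2,3].
As a 9×6 matrix over Z this has rank 5, with invariant factors (1,1,1,1,1).

Computing H_k = (kernel of ∂_k) / (image of ∂_{k+1}):

  H_1: rank ker ∂_1 − rank ∂_2 = (9 − 4) − 5 = 0, and the invariant factors of ∂_2 are all 1, so H_1 = 0.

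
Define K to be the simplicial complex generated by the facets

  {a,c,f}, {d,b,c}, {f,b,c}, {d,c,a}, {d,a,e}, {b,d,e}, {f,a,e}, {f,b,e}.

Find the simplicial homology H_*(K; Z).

Order the vertices as a < b < c < d < e < f. Listing each simplex with vertices in this order, K has dimension 2 with simplices:

  0-simplices (6): a, b, c, d, e, f
  1-simplices (12): ac, ad, ae, af, bc, bd, be, bf, cd, cf, de, ef
  2-simplices (8): acd, acf, ade, aef, bcd, bcf, bde, bef

Hence C_0 ≅ Z^6, C_1 ≅ Z^12, C_2 ≅ Z^8.

Boundary ∂_1: C_1 → C_0 is given by ∂[p,q] = [q] − [p]. For instance
  ∂af = f − a.
The resulting 6×12 matrix has rank 5, and its Smith normal form has invariant factors (1,1,1,1,1).

The boundary map ∂_2: C_2 → C_1 sends each 2-simplex [p,q,r] to [q,r] − [p,r] + [p,q]. For instance
  ∂acf = cf − af + ac,
  ∂bde = de − be + bd.
The resulting 12×8 matrix has rank 7, and its Smith normal form has invariant factors (1,1,1,1,1,1,1).

Reading off H_k = ker ∂_k / im ∂_{k+1}:

  H_0: rank C_0 − rank ∂_1 = 6 − 5 = 1, and the invariant factors of ∂_1 are all 1, so H_0 = Z.
  H_1: rank ker ∂_1 − rank ∂_2 = (12 − 5) − 7 = 0, and the invariant factors of ∂_2 are all 1, so H_1 = 0.
  H_2: rank ker ∂_2 − rank ∂_3 = (8 − 7) − 0 = 1, and there is no ∂_3, so H_2 = Z.

(K is a triangulation of the 2-sphere S^2.)

H_0 = Z,  H_1 = 0,  H_2 = Z.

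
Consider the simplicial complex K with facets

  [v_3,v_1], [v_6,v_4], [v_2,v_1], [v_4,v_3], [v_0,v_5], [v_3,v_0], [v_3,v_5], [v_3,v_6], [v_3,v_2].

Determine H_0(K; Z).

H_0 = Z.

K has 7 vertices, 9 edges.
rank ∂_0 = 0, rank ∂_1 = 6 ⇒ b_0 = 7 − 0 − 6 = 1; all invariant factors of ∂_1 are 1 so no torsion. So H_0 ≅ Z.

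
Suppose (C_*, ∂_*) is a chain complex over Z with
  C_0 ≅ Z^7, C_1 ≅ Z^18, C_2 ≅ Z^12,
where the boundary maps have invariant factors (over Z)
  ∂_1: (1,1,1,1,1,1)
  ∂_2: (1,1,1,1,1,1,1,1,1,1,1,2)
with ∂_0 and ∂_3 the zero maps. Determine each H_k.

H_0: b_0 = 7 − 0 − 6 = 1; torsion from ∂_1 factors > 1: none. So H_0 = Z.
H_1: b_1 = 18 − 6 − 12 = 0; torsion from ∂_2 factors > 1: [2]. So H_1 = Z/2.
H_2: b_2 = 12 − 12 − 0 = 0; torsion from ∂_3 factors > 1: none. So H_2 = 0.

H_0 = Z,  H_1 = Z/2,  H_2 = 0.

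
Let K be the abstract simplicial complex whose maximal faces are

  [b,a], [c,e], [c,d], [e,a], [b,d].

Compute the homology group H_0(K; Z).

We work with the vertex ordering a < b < c < d < e. The simplices of K, each written with vertices in increasing order, are:

  0-simplices (5): a, b, c, d, e
  1-simplices (5): ab, ae, bd, cd, ce

giving chain groups C_0 ≅ Z^5, C_1 ≅ Z^5.

∂_1: C_1 → C_0 is given by ∂[p,q] = [q] − [p]. For instance
  ∂cd = d − c.
The resulting 5×5 matrix has rank 4, and its Smith normal form has invariant factors (1,1,1,1).

Now H_k = ker ∂_k / im ∂_{k+1}, so:

  H_0: rank C_0 − rank ∂_1 = 5 − 4 = 1, and the invariant factors of ∂_1 are all 1, so H_0 ≅ Z.

(K is a triangulation of the circle S^1.)

H_0 = Z.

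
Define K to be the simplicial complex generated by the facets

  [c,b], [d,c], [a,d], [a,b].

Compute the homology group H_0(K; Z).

H_0 = Z.

Fix the vertex order a < b < c < d and write every simplex with vertices in increasing order. Then dim K = 1 and the simplices of K are:

  0-simplices (4): a, b, c, d
  1-simplices (4): ab, ad, bc, cd

so the chain groups are C_0 ≅ Z^4, C_1 ≅ Z^4.

The boundary map ∂_1: C_1 → C_0 sends each edge [p,q] (with p < q) to q − p. For instance
  ∂ad = d − a.
This gives a 4×4 integer matrix of rank 3; reducing to Smith normal form yields diagonal entries (1,1,1).

Computing H_k = (kernel of ∂_k) / (image of ∂_{k+1}):

  H_0: rank C_0 − rank ∂_1 = 4 − 3 = 1, and the invariant factors of ∂_1 are all 1, so H_0 = Z.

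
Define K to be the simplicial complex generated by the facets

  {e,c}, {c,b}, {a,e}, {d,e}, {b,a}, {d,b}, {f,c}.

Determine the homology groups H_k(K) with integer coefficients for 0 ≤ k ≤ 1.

Order the vertices as a < b < c < d < e < f. Listing each simplex with vertices in this order, K has dimension 1 with simplices:

  0-simplices (6): a, b, c, d, e, f
  1-simplices (7): ab, ae, bc, bd, ce, cf, de

Hence C_0 ≅ Z^6, C_1 ≅ Z^7.

∂_1: C_1 → C_0 maps an edge to its endpoints' difference, ∂[p,q] = q − p. For instance
  ∂de = e − d.
As a 6×7 matrix over Z this has rank 5, with invariant factors (1,1,1,1,1).

From H_k ≅ ker(∂_k) / im(∂_{k+1}) we obtain:

  H_0: rank C_0 − rank ∂_1 = 6 − 5 = 1, and the invariant factors of ∂_1 are all 1, so H_0 ≅ Z.
  H_1: rank ker ∂_1 − rank ∂_2 = (7 − 5) − 0 = 2, and there is no ∂_2, so H_1 ≅ Z^2.

H_0 ≅ Z,  H_1 ≅ Z^2.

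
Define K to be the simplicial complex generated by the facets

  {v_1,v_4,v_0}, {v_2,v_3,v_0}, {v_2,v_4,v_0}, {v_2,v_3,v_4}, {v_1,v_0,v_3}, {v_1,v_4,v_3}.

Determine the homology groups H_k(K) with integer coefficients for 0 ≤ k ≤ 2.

H_0 ≅ Z,  H_1 = 0,  H_2 ≅ Z.

Take the total order v_0 < v_1 < v_2 < v_3 < v_4 on the vertex set. Then K (dimension 2) consists of the simplices:

  0-simplices (5): [v_0], [v_1], [v_2], [v_3], [v_4]
  1-simplices (9): [v_0,v_1], [v_0,v_2], [v_0,v_3], [v_0,v_4], [v_1,v_3], [v_1,v_4], [v_2,v_3], [v_2,v_4], [v_3,v_4]
  2-simplices (6): [v_0,v_1,v_3], [v_0,v_1,v_4], [v_0,v_2,v_3], [v_0,v_2,v_4], [v_1,v_3,v_4], [v_2,v_3,v_4]

giving chain groups C_0 ≅ Z^5, C_1 ≅ Z^9, C_2 ≅ Z^6.

The boundary map ∂_1: C_1 → C_0 sends each edge [p,q] (with p < q) to q − p. For instance
  ∂[v_2,v_3] = [v_3] − [v_2].
As a 5×9 matrix over Z this has rank 4, with invariant factors (1,1,1,1).

∂_2: C_2 → C_1 sends each 2-simplex [p,q,r] to [q,r] − [p,r] + [p,q]. For instance
  ∂[v_0,v_1,v_4] = [v_1,v_4] − [v_0,v_4] + [v_0,v_1],
  ∂[v_1,v_3,v_4] = [v_3,v_4] − [v_1,v_4] + [v_1,v_3].
As a 9×6 matrix over Z this has rank 5, with invariant factors (1,1,1,1,1).

From H_k ≅ ker(∂_k) / im(∂_{k+1}) we obtain:

  H_0: rank C_0 − rank ∂_1 = 5 − 4 = 1, and the invariant factors of ∂_1 are all 1, so H_0 = Z.
  H_1: rank ker ∂_1 − rank ∂_2 = (9 − 4) − 5 = 0, and the invariant factors of ∂_2 are all 1, so H_1 = 0.
  H_2: rank ker ∂_2 − rank ∂_3 = (6 − 5) − 0 = 1, and there is no ∂_3, so H_2 = Z.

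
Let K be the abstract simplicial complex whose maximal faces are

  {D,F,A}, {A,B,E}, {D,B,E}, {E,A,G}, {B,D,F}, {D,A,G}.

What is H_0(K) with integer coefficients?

We work with the vertex ordering A < B < D < E < F < G. The simplices of K, each written with vertices in increasing order, are:

  0-simplices (6): A, B, D, E, F, G
  1-simplices (12): AB, AD, AE, AF, AG, BD, BE, BF, DE, DF, DG, EG
  2-simplices (6): ABE, ADF, ADG, AEG, BDE, BDF

Hence C_0 ≅ Z^6, C_1 ≅ Z^12, C_2 ≅ Z^6.

∂_1: C_1 → C_0 maps an edge to its endpoints' difference, ∂[p,q] = q − p. For instance
  ∂DF = F − D.
The resulting 6×12 matrix has rank 5, and its Smith normal form has invariant factors (1,1,1,1,1).

The boundary map ∂_2: C_2 → C_1 sends each 2-simplex [p,q,r] to [q,r] − [p,r] + [p,q]. For instance
  ∂ADF = DF − AF + AD,
  ∂BDF = DF − BF + BD.
As a 12×6 matrix over Z this has rank 6, with invariant factors (1,1,1,1,1,1).

From H_k ≅ ker(∂_k) / im(∂_{k+1}) we obtain:

  H_0: rank C_0 − rank ∂_1 = 6 − 5 = 1, and the invariant factors of ∂_1 are all 1, so H_0 ≅ Z.

(K is a triangulation of the cylinder S^1 x I.)

H_0 ≅ Z.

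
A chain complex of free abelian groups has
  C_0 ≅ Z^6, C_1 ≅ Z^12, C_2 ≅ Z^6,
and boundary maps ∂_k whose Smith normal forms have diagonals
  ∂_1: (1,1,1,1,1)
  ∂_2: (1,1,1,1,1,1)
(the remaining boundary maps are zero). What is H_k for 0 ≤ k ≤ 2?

H_0: b_0 = 6 − 0 − 5 = 1; torsion from ∂_1 factors > 1: none. So H_0 ≅ Z.
H_1: b_1 = 12 − 5 − 6 = 1; torsion from ∂_2 factors > 1: none. So H_1 ≅ Z.
H_2: b_2 = 6 − 6 − 0 = 0; torsion from ∂_3 factors > 1: none. So H_2 ≅ 0.

H_0 ≅ Z,  H_1 ≅ Z,  H_2 = 0.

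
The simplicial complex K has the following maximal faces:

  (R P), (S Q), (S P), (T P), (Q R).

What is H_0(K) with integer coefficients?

K has 5 vertices, 5 edges.
rank ∂_0 = 0, rank ∂_1 = 4 ⇒ b_0 = 5 − 0 − 4 = 1; all invariant factors of ∂_1 are 1 so no torsion. So H_0 ≅ Z.

H_0 = Z.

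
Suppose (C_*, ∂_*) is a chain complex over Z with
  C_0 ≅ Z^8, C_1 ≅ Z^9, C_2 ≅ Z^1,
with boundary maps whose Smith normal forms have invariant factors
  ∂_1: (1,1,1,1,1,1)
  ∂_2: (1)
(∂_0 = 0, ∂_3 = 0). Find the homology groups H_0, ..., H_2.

H_0 ≅ Z^2,  H_1 ≅ Z^2,  H_2 = 0.

H_0: b_0 = 8 − 0 − 6 = 2; torsion from ∂_1 factors > 1: none. So H_0 ≅ Z^2.
H_1: b_1 = 9 − 6 − 1 = 2; torsion from ∂_2 factors > 1: none. So H_1 ≅ Z^2.
H_2: b_2 = 1 − 1 − 0 = 0; torsion from ∂_3 factors > 1: none. So H_2 ≅ 0.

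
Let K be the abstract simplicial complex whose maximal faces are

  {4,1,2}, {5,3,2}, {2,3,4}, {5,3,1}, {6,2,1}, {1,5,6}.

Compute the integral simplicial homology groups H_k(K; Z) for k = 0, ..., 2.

Fix the vertex order 1 < 2 < 3 < 4 < 5 < 6 and write every simplex with vertices in increasing order. Then dim K = 2 and the simplices of K are:

  0-simplices (6): [1], [2], [3], [4], [5], [6]
  1-simplices (12): [1,2], [1,3], [1,4], [1,5], [1,6], [2,3], [2,4], [2,5], [2,6], [3,4], [3,5], [5,6]
  2-simplices (6): [1,2,4], [1,2,6], [1,3,5], [1,5,6], [2,3,4], [2,3,5]

so the chain groups are C_0 ≅ Z^6, C_1 ≅ Z^12, C_2 ≅ Z^6.

The boundary map ∂_1: C_1 → C_0 sends each edge [p,q] (with p < q) to q − p. For instance
  ∂[1,4] = [4] − [1].
As a 6×12 matrix over Z this has rank 5, with invariant factors (1,1,1,1,1).

The boundary map ∂_2: C_2 → C_1 acts by ∂[p,q,r] = [q,r] − [p,r] + [p,q]. For instance
  ∂[1,2,4] = [2,4] − [1,4] + [1,2],
  ∂[1,3,5] = [3,5] − [1,5] + [1,3].
This gives a 12×6 integer matrix of rank 6; reducing to Smith normal form yields diagonal entries (1,1,1,1,1,1).

Now H_k = ker ∂_k / im ∂_{k+1}, so:

  H_0: rank C_0 − rank ∂_1 = 6 − 5 = 1, and the invariant factors of ∂_1 are all 1, so H_0 = Z.
  H_1: rank ker ∂_1 − rank ∂_2 = (12 − 5) − 6 = 1, and the invariant factors of ∂_2 are all 1, so H_1 = Z.
  H_2: rank ker ∂_2 − rank ∂_3 = (6 − 6) − 0 = 0, and there is no ∂_3, so H_2 = 0.

(K is a triangulation of the cylinder S^1 x I.)

H_0 ≅ Z,  H_1 ≅ Z,  H_2 = 0.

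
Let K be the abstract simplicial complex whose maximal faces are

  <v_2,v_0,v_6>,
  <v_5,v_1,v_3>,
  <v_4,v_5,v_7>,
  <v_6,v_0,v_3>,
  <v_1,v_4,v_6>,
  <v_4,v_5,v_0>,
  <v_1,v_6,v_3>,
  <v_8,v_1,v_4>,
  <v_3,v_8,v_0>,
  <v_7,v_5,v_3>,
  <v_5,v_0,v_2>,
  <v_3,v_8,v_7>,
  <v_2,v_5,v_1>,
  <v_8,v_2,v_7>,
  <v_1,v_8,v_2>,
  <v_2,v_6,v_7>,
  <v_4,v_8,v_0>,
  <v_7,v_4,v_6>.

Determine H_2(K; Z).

Order the vertices as v_0 < v_1 < v_2 < v_3 < v_4 < v_5 < v_6 < v_7 < v_8. Listing each simplex with vertices in this order, K has dimension 2 with simplices:

  0-simplices (9): [v_0], [v_1], [v_2], [v_3], [v_4], [v_5], [v_6], [v_7], [v_8]
  1-simplices (27): (27 of them)
  2-simplices (18): (18 of them)

giving chain groups C_0 ≅ Z^9, C_1 ≅ Z^27, C_2 ≅ Z^18.

Boundary ∂_1: C_1 → C_0 sends each edge [p,q] (with p < q) to q − p.
This gives a 9×27 integer matrix of rank 8; reducing to Smith normal form yields diagonal entries (1,1,1,1,1,1,1,1).

Boundary ∂_2: C_2 → C_1 sends each 2-simplex [p,q,r] to [q,r] − [p,r] + [p,q]. For instance
  ∂[v_1,v_2,v_8] = [v_2,v_8] − [v_1,v_8] + [v_1,v_2],
  ∂[v_0,v_3,v_8] = [v_3,v_8] − [v_0,v_8] + [v_0,v_3].
The 27×18 boundary matrix has rank 17 and Smith normal form diag(1,1,1,1,1,1,1,1,1,1,1,1,1,1,1,1,1).

Reading off H_k = ker ∂_k / im ∂_{k+1}:

  H_2: rank ker ∂_2 − rank ∂_3 = (18 − 17) − 0 = 1, and there is no ∂_3, so H_2 = Z.

H_2 = Z.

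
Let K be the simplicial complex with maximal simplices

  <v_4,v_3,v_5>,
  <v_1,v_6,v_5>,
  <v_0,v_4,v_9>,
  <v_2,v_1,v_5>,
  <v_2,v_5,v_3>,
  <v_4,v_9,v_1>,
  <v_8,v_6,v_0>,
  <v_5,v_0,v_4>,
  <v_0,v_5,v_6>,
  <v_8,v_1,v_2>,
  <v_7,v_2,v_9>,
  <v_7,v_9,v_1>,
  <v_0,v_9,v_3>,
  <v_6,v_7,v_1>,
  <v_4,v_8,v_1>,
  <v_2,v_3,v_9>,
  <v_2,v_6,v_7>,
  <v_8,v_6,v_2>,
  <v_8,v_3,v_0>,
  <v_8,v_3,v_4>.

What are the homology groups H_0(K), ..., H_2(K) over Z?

H_0 ≅ Z,  H_1 ≅ Z ⊕ Z_2,  H_2 = 0.

Order the vertices as v_0 < v_1 < v_2 < v_3 < v_4 < v_5 < v_6 < v_7 < v_8 < v_9. Listing each simplex with vertices in this order, K has dimension 2 with simplices:

  0-simplices (10): [v_0], [v_1], [v_2], [v_3], [v_4], [v_5], [v_6], [v_7], [v_8], [v_9]
  1-simplices (30): (30 of them)
  2-simplices (20): (20 of them)

giving chain groups C_0 ≅ Z^10, C_1 ≅ Z^30, C_2 ≅ Z^20.

∂_1: C_1 → C_0 sends each edge [p,q] (with p < q) to q − p. For instance
  ∂[v_1,v_9] = [v_9] − [v_1].
As a 10×30 matrix over Z this has rank 9, with invariant factors (1,1,1,1,1,1,1,1,1).

∂_2: C_2 → C_1 acts by ∂[p,q,r] = [q,r] − [p,r] + [p,q]. For instance
  ∂[v_1,v_5,v_6] = [v_5,v_6] − [v_1,v_6] + [v_1,v_5],
  ∂[v_1,v_2,v_8] = [v_2,v_8] − [v_1,v_8] + [v_1,v_2].
The resulting 30×20 matrix has rank 20, and its Smith normal form has invariant factors (1,1,1,1,1,1,1,1,1,1,1,1,1,1,1,1,1,1,1,2).

Reading off H_k = ker ∂_k / im ∂_{k+1}:

  H_0: rank C_0 − rank ∂_1 = 10 − 9 = 1, and the invariant factors of ∂_1 are all 1, so H_0 = Z.
  H_1: rank ker ∂_1 − rank ∂_2 = (30 − 9) − 20 = 1, and ∂_2 has invariant factor 2 > 1, so H_1 = Z ⊕ Z_2.
  H_2: rank ker ∂_2 − rank ∂_3 = (20 − 20) − 0 = 0, and there is no ∂_3, so H_2 = 0.

(K is a triangulation of the Klein bottle.)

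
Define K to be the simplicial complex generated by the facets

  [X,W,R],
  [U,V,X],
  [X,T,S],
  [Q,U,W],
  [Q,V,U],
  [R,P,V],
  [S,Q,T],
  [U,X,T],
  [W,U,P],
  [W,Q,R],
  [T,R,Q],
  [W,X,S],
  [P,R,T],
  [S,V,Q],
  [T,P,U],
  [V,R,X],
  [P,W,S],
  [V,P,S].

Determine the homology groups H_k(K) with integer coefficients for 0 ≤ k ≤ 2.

H_0 ≅ Z,  H_1 ≅ Z^2,  H_2 ≅ Z.

Order the vertices as P < Q < R < S < T < U < V < W < X. Listing each simplex with vertices in this order, K has dimension 2 with simplices:

  0-simplices (9): P, Q, R, S, T, U, V, W, X
  1-simplices (27): PR, PS, PT, PU, PV, PW, QR, QS, QT, QU, QV, QW, RT, RV, RW, RX, ST, SV, SW, SX, TU, TX, UV, UW, UX, VX, WX
  2-simplices (18): PRT, PRV, PSV, PSW, PTU, PUW, QRT, QRW, QST, QSV, QUV, QUW, RVX, RWX, STX, SWX, TUX, UVX

giving chain groups C_0 ≅ Z^9, C_1 ≅ Z^27, C_2 ≅ Z^18.

Boundary ∂_1: C_1 → C_0 is given by ∂[p,q] = [q] − [p].
This gives a 9×27 integer matrix of rank 8; reducing to Smith normal form yields diagonal entries (1,1,1,1,1,1,1,1).

∂_2: C_2 → C_1 sends each 2-simplex [p,q,r] to [q,r] − [p,r] + [p,q]. For instance
  ∂QRT = RT − QT + QR,
  ∂STX = TX − SX + ST.
This gives a 27×18 integer matrix of rank 17; reducing to Smith normal form yields diagonal entries (1,1,1,1,1,1,1,1,1,1,1,1,1,1,1,1,1).

Computing H_k = (kernel of ∂_k) / (image of ∂_{k+1}):

  H_0: rank C_0 − rank ∂_1 = 9 − 8 = 1, and the invariant factors of ∂_1 are all 1, so H_0 = Z.
  H_1: rank ker ∂_1 − rank ∂_2 = (27 − 8) − 17 = 2, and the invariant factors of ∂_2 are all 1, so H_1 = Z^2.
  H_2: rank ker ∂_2 − rank ∂_3 = (18 − 17) − 0 = 1, and there is no ∂_3, so H_2 = Z.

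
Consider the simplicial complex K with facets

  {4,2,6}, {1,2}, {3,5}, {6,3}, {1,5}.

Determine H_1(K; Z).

Order the vertices as 1 < 2 < 3 < 4 < 5 < 6. Listing each simplex with vertices in this order, K has dimension 2 with simplices:

  0-simplices (6): [1], [2], [3], [4], [5], [6]
  1-simplices (7): [1,2], [1,5], [2,4], [2,6], [3,5], [3,6], [4,6]
  2-simplices (1): [2,4,6]

so the chain groups are C_0 ≅ Z^6, C_1 ≅ Z^7, C_2 ≅ Z^1.

∂_1: C_1 → C_0 sends each edge [p,q] (with p < q) to q − p. For instance
  ∂[1,5] = [5] − [1].
This gives a 6×7 integer matrix of rank 5; reducing to Smith normal form yields diagonal entries (1,1,1,1,1).

Boundary ∂_2: C_2 → C_1 maps a triangle to the signed sum of its edges. For instance
  ∂[2,4,6] = [4,6] − [2,6] + [2,4].
The resulting 7×1 matrix has rank 1, and its Smith normal form has invariant factors (1).

Reading off H_k = ker ∂_k / im ∂_{k+1}:

  H_1: rank ker ∂_1 − rank ∂_2 = (7 − 5) − 1 = 1, and the invariant factors of ∂_2 are all 1, so H_1 = Z.

H_1 = Z.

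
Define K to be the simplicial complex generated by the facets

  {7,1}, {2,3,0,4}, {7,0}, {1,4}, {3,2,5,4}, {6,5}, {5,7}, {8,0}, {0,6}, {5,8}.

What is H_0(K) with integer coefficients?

Order the vertices as 0 < 1 < 2 < 3 < 4 < 5 < 6 < 7 < 8. Listing each simplex with vertices in this order, K has dimension 3 with simplices:

  0-simplices (9): [0], [1], [2], [3], [4], [5], [6], [7], [8]
  1-simplices (17): [0,2], [0,3], [0,4], [0,6], [0,7], [0,8], [1,4], [1,7], [2,3], [2,4], [2,5], [3,4], [3,5], [4,5], [5,6], [5,7], [5,8]
  2-simplices (7): [0,2,3], [0,2,4], [0,3,4], [2,3,4], [2,3,5], [2,4,5], [3,4,5]
  3-simplices (2): [0,2,3,4], [2,3,4,5]

so the chain groups are C_0 ≅ Z^9, C_1 ≅ Z^17, C_2 ≅ Z^7, C_3 ≅ Z^2.

The boundary map ∂_1: C_1 → C_0 sends each edge [p,q] (with p < q) to q − p.
This gives a 9×17 integer matrix of rank 8; reducing to Smith normal form yields diagonal entries (1,1,1,1,1,1,1,1).

The boundary map ∂_2: C_2 → C_1 sends each 2-simplex [p,q,r] to [q,r] − [p,r] + [p,q]. For instance
  ∂[0,2,4] = [2,4] − [0,4] + [0,2],
  ∂[0,2,3] = [2,3] − [0,3] + [0,2].
The resulting 17×7 matrix has rank 5, and its Smith normal form has invariant factors (1,1,1,1,1).

Boundary ∂_3: C_3 → C_2 sends each 3-simplex σ to the alternating sum Σ_i (−1)^i (σ with its i-th vertex removed). For instance
  ∂[0,2,3,4] = [2,3,4] − [0,3,4] + [0,2,4] − [0,2,3],
  ∂[2,3,4,5] = [3,4,5] − [2,4,5] + [2,3,5] − [2,3,4].
As a 7×2 matrix over Z this has rank 2, with invariant factors (1,1).

Computing H_k = (kernel of ∂_k) / (image of ∂_{k+1}):

  H_0: rank C_0 − rank ∂_1 = 9 − 8 = 1, and the invariant factors of ∂_1 are all 1, so H_0 = Z.

H_0 = Z.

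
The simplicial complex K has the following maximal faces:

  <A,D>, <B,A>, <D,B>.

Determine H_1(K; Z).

H_1 ≅ Z.

Fix the vertex order A < B < D and write every simplex with vertices in increasing order. Then dim K = 1 and the simplices of K are:

  0-simplices (3): A, B, D
  1-simplices (3): AB, AD, BD

Hence C_0 ≅ Z^3, C_1 ≅ Z^3.

Boundary ∂_1: C_1 → C_0 is given by ∂[p,q] = [q] − [p]. For instance
  ∂BD = D − B.
The resulting 3×3 matrix has rank 2, and its Smith normal form has invariant factors (1,1).

Now H_k = ker ∂_k / im ∂_{k+1}, so:

  H_1: rank ker ∂_1 − rank ∂_2 = (3 − 2) − 0 = 1, and there is no ∂_2, so H_1 = Z.

(K is a triangulation of the circle S^1.)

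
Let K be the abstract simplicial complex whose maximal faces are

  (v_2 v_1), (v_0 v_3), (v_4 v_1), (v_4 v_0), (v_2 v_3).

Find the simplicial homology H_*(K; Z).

Fix the vertex order v_0 < v_1 < v_2 < v_3 < v_4 and write every simplex with vertices in increasing order. Then dim K = 1 and the simplices of K are:

  0-simplices (5): [v_0], [v_1], [v_2], [v_3], [v_4]
  1-simplices (5): [v_0,v_3], [v_0,v_4], [v_1,v_2], [v_1,v_4], [v_2,v_3]

giving chain groups C_0 ≅ Z^5, C_1 ≅ Z^5.

∂_1: C_1 → C_0 is given by ∂[p,q] = [q] − [p].
The 5×5 boundary matrix has rank 4 and Smith normal form diag(1,1,1,1).

Now H_k = ker ∂_k / im ∂_{k+1}, so:

  H_0: rank C_0 − rank ∂_1 = 5 − 4 = 1, and the invariant factors of ∂_1 are all 1, so H_0 = Z.
  H_1: rank ker ∂_1 − rank ∂_2 = (5 − 4) − 0 = 1, and there is no ∂_2, so H_1 = Z.

As a check, the Euler characteristic is 5 − 5 = 0, which agrees with 1 − 1 = 0.

H_0 ≅ Z,  H_1 ≅ Z.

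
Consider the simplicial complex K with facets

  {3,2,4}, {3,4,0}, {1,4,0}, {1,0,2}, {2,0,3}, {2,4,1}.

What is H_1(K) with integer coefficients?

K has 5 vertices, 9 edges, 6 triangles.
rank ∂_1 = 4, rank ∂_2 = 5 ⇒ b_1 = 9 − 4 − 5 = 0; all invariant factors of ∂_2 are 1 so no torsion. So H_1 = 0.

H_1 = 0.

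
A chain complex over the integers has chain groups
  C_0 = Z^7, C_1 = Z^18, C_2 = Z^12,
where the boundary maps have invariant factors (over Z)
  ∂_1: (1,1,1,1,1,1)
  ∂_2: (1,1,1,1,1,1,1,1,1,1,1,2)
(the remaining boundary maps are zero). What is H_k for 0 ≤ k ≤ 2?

H_0 = Z,  H_1 = Z/2,  H_2 = 0.

H_0: b_0 = 7 − 0 − 6 = 1; torsion from ∂_1 factors > 1: none. So H_0 = Z.
H_1: b_1 = 18 − 6 − 12 = 0; torsion from ∂_2 factors > 1: [2]. So H_1 = Z/2.
H_2: b_2 = 12 − 12 − 0 = 0; torsion from ∂_3 factors > 1: none. So H_2 = 0.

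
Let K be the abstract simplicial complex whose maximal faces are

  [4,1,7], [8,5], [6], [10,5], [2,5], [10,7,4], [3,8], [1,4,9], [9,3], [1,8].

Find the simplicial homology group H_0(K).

H_0 ≅ Z^2.

K has 10 vertices, 13 edges, 3 triangles.
rank ∂_0 = 0, rank ∂_1 = 8 ⇒ b_0 = 10 − 0 − 8 = 2; all invariant factors of ∂_1 are 1 so no torsion. So H_0 = Z^2.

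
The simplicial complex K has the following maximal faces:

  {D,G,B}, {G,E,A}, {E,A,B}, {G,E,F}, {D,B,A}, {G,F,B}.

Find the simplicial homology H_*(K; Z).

Order the vertices as A < B < D < E < F < G. Listing each simplex with vertices in this order, K has dimension 2 with simplices:

  0-simplices (6): A, B, D, E, F, G
  1-simplices (12): AB, AD, AE, AG, BD, BE, BF, BG, DG, EF, EG, FG
  2-simplices (6): ABD, ABE, AEG, BDG, BFG, EFG

Hence C_0 ≅ Z^6, C_1 ≅ Z^12, C_2 ≅ Z^6.

The boundary map ∂_1: C_1 → C_0 is given by ∂[p,q] = [q] − [p].
The 6×12 boundary matrix has rank 5 and Smith normal form diag(1,1,1,1,1).

The boundary map ∂_2: C_2 → C_1 maps a triangle to the signed sum of its edges. For instance
  ∂ABE = BE − AE + AB,
  ∂ABD = BD − AD + AB.
As a 12×6 matrix over Z this has rank 6, with invariant factors (1,1,1,1,1,1).

Now H_k = ker ∂_k / im ∂_{k+1}, so:

  H_0: rank C_0 − rank ∂_1 = 6 − 5 = 1, and the invariant factors of ∂_1 are all 1, so H_0 ≅ Z.
  H_1: rank ker ∂_1 − rank ∂_2 = (12 − 5) − 6 = 1, and the invariant factors of ∂_2 are all 1, so H_1 ≅ Z.
  H_2: rank ker ∂_2 − rank ∂_3 = (6 − 6) − 0 = 0, and there is no ∂_3, so H_2 ≅ 0.

(K is a triangulation of the cylinder S^1 x I.)

H_0 ≅ Z,  H_1 ≅ Z,  H_2 = 0.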